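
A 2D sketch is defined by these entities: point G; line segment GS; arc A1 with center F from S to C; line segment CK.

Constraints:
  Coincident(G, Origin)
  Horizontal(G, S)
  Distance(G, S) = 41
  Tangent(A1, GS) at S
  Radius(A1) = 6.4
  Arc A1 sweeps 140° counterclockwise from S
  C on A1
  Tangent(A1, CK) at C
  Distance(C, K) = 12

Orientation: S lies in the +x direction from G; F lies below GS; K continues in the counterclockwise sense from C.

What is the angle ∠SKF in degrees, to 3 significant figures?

6.97°

G is at the origin; G and S share the same y with |GS| = 41.0 and S on the +x side, so S = (41.0, 0.00). A1 meets GS tangentially, so FS is at right angles to GS, so F = S + (0, -6.4) = (41.0, -6.40). On A1, S sits at bearing 90° from F; a 140° counterclockwise sweep puts C at bearing 230°, so C = F + 6.4·(cos 230°, sin 230°) = (36.9, -11.3). Since A1 is tangent to CK there, FC ⟂ CK, so CK runs along (−sin 230°, cos 230°); with |CK| = 12.0, K = (46.1, -19.0). Then cos ∠SKF = KS·KF / (|KS||KF|), giving 6.97°.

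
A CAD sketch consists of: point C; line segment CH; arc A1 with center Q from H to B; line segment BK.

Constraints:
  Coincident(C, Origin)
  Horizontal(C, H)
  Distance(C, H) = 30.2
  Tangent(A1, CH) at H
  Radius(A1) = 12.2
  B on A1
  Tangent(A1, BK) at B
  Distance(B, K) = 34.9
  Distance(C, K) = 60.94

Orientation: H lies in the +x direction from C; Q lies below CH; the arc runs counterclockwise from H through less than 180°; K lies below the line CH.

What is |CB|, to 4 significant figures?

26.75

C is at the origin; CH is horizontal with |CH| = 30.2 and H on the +x side, so H = (30.20, 0.000). A1 meets CH tangentially, so QH is at right angles to CH, so Q = H + (0, -12.2) = (30.20, -12.20). Since QB ⟂ BK (tangency), |QK| = √(12.2² + 34.9²) = 36.97 regardless of where B sits on A1. So K lies on both circle(C, 60.94) and circle(Q, 36.97); the below-CH intersection is K = (36.79, -48.58). B is the foot of the tangent from K: B = (19.59, -18.22).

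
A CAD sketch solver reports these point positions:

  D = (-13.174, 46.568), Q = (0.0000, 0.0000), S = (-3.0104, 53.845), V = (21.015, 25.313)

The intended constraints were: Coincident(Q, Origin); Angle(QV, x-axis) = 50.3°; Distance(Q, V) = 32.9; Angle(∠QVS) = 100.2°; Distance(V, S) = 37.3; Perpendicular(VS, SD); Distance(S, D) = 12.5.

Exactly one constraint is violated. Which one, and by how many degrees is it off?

Perpendicular(VS, SD) — off by 4.50°.

Q = (0.00, 0.00) ✓; QV at 50.30° ✓; |QV| = 32.90 ✓; ∠QVS = 100.2° ✓; |VS| = 37.30 ✓; ∠(VS, SD) = 85.50° ✗; |SD| = 12.50 ✓.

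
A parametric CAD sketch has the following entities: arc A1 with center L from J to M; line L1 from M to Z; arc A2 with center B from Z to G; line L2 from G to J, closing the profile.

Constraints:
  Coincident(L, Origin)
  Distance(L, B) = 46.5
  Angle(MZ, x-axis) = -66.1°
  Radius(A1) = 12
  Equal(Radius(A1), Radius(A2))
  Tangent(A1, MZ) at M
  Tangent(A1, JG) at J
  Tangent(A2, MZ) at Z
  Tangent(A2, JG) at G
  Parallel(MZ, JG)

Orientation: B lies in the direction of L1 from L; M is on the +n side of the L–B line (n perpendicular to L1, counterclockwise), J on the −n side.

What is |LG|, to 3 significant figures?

48.0

The slot axis is L1's direction at -66.1°, so u = (cos -66.1°, sin -66.1°) = (0.405, -0.914) and n = (−sin -66.1°, cos -66.1°) = (0.914, 0.405). L is at the origin and B lies 46.5 along u from L, so B = 46.5·u = (18.8, -42.5). Tangency of A1 to both parallel lines with radius 12.0 puts M and J at L ± 12.0·n: M = (11.0, 4.86), J = (-11.0, -4.86). Equal radii place Z and G the same way about B: Z = B + 12.0·n = (29.8, -37.7), G = B − 12.0·n = (7.87, -47.4). Then |LG| = |G − L| = 48.0.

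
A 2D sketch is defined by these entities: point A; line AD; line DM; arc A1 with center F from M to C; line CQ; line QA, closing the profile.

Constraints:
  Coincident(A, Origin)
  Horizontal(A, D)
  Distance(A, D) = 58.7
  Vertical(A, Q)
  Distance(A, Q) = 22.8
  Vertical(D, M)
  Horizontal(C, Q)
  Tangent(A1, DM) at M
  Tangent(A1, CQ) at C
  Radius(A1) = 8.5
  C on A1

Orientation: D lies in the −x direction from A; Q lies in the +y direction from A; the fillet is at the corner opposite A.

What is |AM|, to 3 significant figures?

60.4

The virtual corner opposite A is at (-58.7, 22.8). The tangent condition forces FM to be normal to DM and A1 meets CQ tangentially, so FC is at right angles to CQ, with radius 8.5, so the center F sits 8.5 in from both sides at F = (-50.2, 14.3). That places the tangent points at M = (-58.7, 14.3) on DM and C = (-50.2, 22.8) on CQ. Then |AM| = |M − A| = 60.4.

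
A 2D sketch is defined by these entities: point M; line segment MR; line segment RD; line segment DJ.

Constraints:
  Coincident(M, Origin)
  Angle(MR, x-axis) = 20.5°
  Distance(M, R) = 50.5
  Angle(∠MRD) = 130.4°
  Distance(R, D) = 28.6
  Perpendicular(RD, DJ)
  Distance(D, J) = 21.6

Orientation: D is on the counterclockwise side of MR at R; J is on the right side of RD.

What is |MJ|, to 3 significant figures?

85.8

M is at the origin; MR runs at 20.5° with length 50.5, so R = 50.5·(cos 20.5°, sin 20.5°) = (47.3, 17.7). ∠MRD = 130.4°, so RD runs at 20.5° + (180° − 130.4°) = 70.1° from the x-axis; with |RD| = 28.6, D = R + 28.6·(cos 70.1°, sin 70.1°) = (57.0, 44.6). RD is perpendicular to DJ; with |DJ| = 21.6 on the right of RD, J = D + 21.6·(0.940, -0.340) = (77.3, 37.2). Then |MJ| = |J − M| = 85.8.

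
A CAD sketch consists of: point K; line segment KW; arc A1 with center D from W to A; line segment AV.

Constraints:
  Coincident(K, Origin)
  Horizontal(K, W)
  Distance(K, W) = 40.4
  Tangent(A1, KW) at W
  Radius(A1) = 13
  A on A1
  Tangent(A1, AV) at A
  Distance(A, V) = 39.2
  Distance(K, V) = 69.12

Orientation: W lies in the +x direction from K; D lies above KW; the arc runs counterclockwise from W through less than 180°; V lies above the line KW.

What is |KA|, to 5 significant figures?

55.427

Checks: ∠(DW, WK) = 90.00° ✓; |DW| = 13.00 ✓; |DA| = 13.00 ✓; ∠(DA, AV) = 90.00° ✓; |AV| = 39.20 ✓; |KV| = 69.12 ✓.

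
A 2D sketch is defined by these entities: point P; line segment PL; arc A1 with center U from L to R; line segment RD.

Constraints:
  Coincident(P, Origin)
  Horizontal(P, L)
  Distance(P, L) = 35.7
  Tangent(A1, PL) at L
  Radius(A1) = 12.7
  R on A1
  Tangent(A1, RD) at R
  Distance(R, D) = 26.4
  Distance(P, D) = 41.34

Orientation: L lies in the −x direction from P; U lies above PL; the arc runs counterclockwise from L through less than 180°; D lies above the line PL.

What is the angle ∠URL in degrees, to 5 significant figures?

49.585°

Checks: |PL| = 35.70 ✓; |UL| = 12.70 ✓; |UR| = 12.70 ✓; ∠(UR, RD) = 90.00° ✓; |RD| = 26.40 ✓; |PD| = 41.34 ✓.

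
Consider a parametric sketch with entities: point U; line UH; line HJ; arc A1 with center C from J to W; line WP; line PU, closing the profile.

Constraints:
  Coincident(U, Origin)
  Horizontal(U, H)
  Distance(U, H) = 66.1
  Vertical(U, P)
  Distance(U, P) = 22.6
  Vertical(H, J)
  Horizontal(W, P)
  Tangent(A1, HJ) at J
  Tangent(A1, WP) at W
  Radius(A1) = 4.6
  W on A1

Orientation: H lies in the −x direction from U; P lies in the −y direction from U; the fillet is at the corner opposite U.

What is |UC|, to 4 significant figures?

64.08

U is at the origin; U and H share the same y with |UH| = 66.1 and H on the −x side, so H = (-66.10, 0.000). UP is vertical with |UP| = 22.6 and P on the −y side, so P = (0.000, -22.60). The virtual corner opposite U is at (-66.10, -22.60). Since A1 is tangent to HJ there, CJ ⟂ HJ and tangency of A1 to WP means the radius CW is perpendicular to WP, with radius 4.6, so the center C sits 4.6 in from both sides at C = (-61.50, -18.00). Then |UC| = |C − U| = 64.08.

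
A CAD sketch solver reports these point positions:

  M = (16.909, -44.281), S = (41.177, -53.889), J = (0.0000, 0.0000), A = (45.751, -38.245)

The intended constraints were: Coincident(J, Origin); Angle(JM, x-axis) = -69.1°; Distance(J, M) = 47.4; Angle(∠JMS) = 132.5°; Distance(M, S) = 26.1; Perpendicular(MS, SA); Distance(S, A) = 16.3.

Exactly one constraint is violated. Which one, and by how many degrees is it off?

Perpendicular(MS, SA) — off by 5.30°.

J = (0.00, 0.00) ✓; JM at -69.10° ✓; |JM| = 47.40 ✓; ∠JMS = 132.5° ✓; |MS| = 26.10 ✓; ∠(MS, SA) = 95.30° ✗; |SA| = 16.30 ✓.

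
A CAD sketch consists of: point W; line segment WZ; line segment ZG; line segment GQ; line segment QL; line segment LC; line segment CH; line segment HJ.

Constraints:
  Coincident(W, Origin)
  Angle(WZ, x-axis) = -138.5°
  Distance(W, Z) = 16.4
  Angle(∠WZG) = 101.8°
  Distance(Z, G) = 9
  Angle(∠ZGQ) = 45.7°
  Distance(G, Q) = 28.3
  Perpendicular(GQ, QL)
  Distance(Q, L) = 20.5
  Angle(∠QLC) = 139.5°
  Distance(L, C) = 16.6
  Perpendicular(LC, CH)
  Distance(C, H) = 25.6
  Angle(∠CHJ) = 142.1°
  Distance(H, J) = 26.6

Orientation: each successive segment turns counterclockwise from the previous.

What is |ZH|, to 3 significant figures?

13.0

∠QLC = 139.5° gives LC at -156° from the x-axis; with |LC| = 16.6, C = (-34.8, 7.29). LC is perpendicular to CH, so CH runs at -65.5°; with |CH| = 25.6, H = (-24.2, -16.0). Then |ZH| = |H − Z| = 13.0.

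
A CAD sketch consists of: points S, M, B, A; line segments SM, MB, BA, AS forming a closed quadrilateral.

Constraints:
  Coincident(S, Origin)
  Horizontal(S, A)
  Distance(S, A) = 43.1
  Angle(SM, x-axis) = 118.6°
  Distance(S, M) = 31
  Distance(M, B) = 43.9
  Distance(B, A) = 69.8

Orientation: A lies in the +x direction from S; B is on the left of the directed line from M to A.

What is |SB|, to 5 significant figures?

63.345

S is at the origin; S and A share the same y with |SA| = 43.1 and A in +x, so A = (43.1, 0). SM runs at 118.6° with |SM| = 31.0, so M = (-14.839, 27.217). B is determined by |MB| = 43.9 and |BA| = 69.8 together: it lies at the intersection of circle(M, 43.9) and circle(A, 69.8). With |MA| = 64.014, the foot of the radical line on MA is 9.0054 from M and the perpendicular offset is √(43.9² − 9.0054²) = 42.966. Taking the left-of-MA solution: B = (11.580, 62.278).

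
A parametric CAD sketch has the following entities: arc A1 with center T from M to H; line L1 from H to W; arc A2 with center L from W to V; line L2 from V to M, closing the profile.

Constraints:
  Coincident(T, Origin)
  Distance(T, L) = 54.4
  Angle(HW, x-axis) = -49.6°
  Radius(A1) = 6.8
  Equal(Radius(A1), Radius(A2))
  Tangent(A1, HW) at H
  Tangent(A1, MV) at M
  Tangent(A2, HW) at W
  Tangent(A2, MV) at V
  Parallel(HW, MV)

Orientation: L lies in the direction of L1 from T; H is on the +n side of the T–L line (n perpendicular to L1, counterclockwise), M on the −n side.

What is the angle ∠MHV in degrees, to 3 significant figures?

76.0°

The slot axis is L1's direction at -49.6°, so u = (cos -49.6°, sin -49.6°) = (0.648, -0.762) and n = (−sin -49.6°, cos -49.6°) = (0.762, 0.648). T is at the origin and L lies 54.4 along u from T, so L = 54.4·u = (35.3, -41.4). Tangency of A1 to both parallel lines with radius 6.8 puts H and M at T ± 6.8·n: H = (5.18, 4.41), M = (-5.18, -4.41). Equal radii place W and V the same way about L: W = L + 6.8·n = (40.4, -37.0), V = L − 6.8·n = (30.1, -45.8). Then cos ∠MHV = HM·HV / (|HM||HV|), giving 76.0°.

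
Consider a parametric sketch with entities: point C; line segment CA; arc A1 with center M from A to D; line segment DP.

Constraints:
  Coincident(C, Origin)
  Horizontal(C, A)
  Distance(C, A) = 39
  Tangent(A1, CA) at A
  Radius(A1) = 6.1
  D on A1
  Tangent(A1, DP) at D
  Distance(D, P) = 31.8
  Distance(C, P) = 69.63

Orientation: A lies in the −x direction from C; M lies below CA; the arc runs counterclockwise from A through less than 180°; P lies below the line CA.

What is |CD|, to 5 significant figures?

43.615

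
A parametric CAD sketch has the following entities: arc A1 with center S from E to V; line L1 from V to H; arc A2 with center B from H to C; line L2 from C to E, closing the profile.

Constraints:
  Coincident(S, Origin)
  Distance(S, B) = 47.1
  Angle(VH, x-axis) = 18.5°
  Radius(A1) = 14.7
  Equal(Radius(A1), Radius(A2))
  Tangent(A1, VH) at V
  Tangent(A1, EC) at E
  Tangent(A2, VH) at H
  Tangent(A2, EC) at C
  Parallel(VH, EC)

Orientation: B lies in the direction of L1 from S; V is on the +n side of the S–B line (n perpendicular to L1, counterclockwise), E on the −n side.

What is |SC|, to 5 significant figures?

49.341

The slot axis is L1's direction at 18.5°, so u = (cos 18.5°, sin 18.5°) = (0.94832, 0.31730) and n = (−sin 18.5°, cos 18.5°) = (-0.31730, 0.94832). S is at the origin and B lies 47.1 along u from S, so B = 47.1·u = (44.666, 14.945). Tangency of A1 to both parallel lines with radius 14.7 puts V and E at S ± 14.7·n: V = (-4.6644, 13.940), E = (4.6644, -13.940). Equal radii place H and C the same way about B: H = B + 14.7·n = (40.002, 28.885), C = B − 14.7·n = (49.330, 1.0047). Then |SC| = |C − S| = 49.341.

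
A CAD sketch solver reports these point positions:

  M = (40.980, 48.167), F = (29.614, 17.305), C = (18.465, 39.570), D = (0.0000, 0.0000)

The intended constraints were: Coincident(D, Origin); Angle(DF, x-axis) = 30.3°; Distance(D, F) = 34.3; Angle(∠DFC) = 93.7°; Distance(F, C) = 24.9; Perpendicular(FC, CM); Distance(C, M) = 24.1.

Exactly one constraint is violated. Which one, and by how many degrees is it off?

Perpendicular(FC, CM) — off by 5.70°.

D = (0.00, 0.00) ✓; DF at 30.30° ✓; |DF| = 34.30 ✓; ∠DFC = 93.70° ✓; |FC| = 24.90 ✓; ∠(FC, CM) = 95.70° ✗; |CM| = 24.10 ✓.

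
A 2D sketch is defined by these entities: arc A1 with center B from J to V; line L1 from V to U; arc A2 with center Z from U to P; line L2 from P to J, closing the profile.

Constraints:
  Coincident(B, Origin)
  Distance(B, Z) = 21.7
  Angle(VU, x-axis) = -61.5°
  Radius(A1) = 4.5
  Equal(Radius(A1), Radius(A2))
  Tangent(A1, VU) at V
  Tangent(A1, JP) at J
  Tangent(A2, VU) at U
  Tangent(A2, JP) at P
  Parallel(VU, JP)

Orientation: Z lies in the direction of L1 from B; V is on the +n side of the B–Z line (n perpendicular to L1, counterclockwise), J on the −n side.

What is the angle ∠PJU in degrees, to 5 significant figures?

22.526°

Tangency of A1 to both parallel lines with radius 4.5 puts V and J at B ± 4.5·n: V = (3.9547, 2.1472), J = (-3.9547, -2.1472). Equal radii place U and P the same way about Z: U = Z + 4.5·n = (14.309, -16.923), P = Z − 4.5·n = (6.3997, -21.218). Then cos ∠PJU = JP·JU / (|JP||JU|), giving 22.526°.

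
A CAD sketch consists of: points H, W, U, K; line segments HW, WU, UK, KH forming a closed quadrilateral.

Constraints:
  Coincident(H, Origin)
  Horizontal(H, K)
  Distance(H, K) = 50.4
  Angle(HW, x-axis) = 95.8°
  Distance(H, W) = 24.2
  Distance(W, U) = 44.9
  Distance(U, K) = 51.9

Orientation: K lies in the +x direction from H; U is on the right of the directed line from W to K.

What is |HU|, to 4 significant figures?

20.71

Checks: |WU| = 44.90 ✓; |UK| = 51.90 ✓.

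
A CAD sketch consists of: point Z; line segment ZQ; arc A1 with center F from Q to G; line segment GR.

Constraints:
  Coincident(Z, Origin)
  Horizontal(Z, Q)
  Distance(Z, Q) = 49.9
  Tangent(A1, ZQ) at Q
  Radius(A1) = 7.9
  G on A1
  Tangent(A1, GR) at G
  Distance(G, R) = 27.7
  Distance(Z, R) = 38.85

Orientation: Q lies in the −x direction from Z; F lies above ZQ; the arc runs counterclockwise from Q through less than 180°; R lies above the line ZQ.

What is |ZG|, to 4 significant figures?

43.43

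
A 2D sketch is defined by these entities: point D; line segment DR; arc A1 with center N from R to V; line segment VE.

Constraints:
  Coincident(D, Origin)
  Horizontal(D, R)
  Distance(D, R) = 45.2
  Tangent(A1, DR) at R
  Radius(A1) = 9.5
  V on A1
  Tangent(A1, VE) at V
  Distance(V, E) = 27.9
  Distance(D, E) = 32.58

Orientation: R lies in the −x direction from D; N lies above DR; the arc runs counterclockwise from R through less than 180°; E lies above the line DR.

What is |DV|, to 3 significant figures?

37.9

D is at the origin; D and R share the same y with |DR| = 45.2 and R on the −x side, so R = (-45.2, 0.00). A1 meets DR tangentially, so NR is at right angles to DR, so N = R + (0, 9.5) = (-45.2, 9.50). Since NV ⟂ VE (tangency), |NE| = √(9.5² + 27.9²) = 29.5 regardless of where V sits on A1. So E lies on both circle(D, 32.58) and circle(N, 29.5); the above-DR intersection is E = (-20.4, 25.4). V is the foot of the tangent from E: V = (-37.8, 3.58).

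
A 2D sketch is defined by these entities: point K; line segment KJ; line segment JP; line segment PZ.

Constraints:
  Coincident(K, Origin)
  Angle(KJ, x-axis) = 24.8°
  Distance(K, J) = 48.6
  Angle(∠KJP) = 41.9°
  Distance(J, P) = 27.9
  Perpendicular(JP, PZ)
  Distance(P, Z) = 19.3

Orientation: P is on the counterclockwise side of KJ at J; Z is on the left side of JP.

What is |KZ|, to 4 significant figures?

15.54

K is at the origin; KJ runs at 24.8° with length 48.6, so J = 48.6·(cos 24.8°, sin 24.8°) = (44.12, 20.39). ∠KJP = 41.9°, so JP runs at 24.8° + (180° − 41.9°) = 162.9° from the x-axis; with |JP| = 27.9, P = J + 27.9·(cos 162.9°, sin 162.9°) = (17.45, 28.59). JP is perpendicular to PZ; with |PZ| = 19.3 on the left of JP, Z = P + 19.3·(-0.2940, -0.9558) = (11.78, 10.14). Then |KZ| = |Z − K| = 15.54.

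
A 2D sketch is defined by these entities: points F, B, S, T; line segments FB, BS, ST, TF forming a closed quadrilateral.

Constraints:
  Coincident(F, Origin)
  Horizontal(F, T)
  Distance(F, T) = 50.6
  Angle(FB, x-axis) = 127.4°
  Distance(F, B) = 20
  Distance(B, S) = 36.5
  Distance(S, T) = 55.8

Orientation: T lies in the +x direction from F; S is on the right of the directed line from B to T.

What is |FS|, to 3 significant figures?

19.2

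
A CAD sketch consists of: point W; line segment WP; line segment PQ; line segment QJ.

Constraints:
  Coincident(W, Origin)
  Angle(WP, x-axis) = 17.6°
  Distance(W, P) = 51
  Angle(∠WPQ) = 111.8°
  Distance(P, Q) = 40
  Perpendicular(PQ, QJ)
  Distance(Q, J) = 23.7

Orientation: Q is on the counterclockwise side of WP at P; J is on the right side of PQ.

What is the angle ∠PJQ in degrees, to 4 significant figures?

59.35°

∠WPQ = 111.8°, so PQ runs at 17.6° + (180° − 111.8°) = 85.80° from the x-axis; with |PQ| = 40.0, Q = P + 40.0·(cos 85.80°, sin 85.80°) = (51.54, 55.31). PQ ⟂ QJ; with |QJ| = 23.7 on the right of PQ, J = Q + 23.7·(0.9973, -0.07324) = (75.18, 53.58). Then cos ∠PJQ = JP·JQ / (|JP||JQ|), giving 59.35°.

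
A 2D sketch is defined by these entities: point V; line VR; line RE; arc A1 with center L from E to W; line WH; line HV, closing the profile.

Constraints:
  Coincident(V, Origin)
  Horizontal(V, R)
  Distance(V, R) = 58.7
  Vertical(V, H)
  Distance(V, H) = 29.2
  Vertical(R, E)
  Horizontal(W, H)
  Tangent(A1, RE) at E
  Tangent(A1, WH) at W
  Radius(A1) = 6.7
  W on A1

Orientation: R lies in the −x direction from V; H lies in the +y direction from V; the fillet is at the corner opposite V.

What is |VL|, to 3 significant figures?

56.7

V is at the origin; V and R share the same y with |VR| = 58.7 and R on the −x side, so R = (-58.7, 0.00). V and H share the same x with |VH| = 29.2 and H on the +y side, so H = (0.00, 29.2). The virtual corner opposite V is at (-58.7, 29.2). Since A1 is tangent to RE there, LE ⟂ RE and the tangent condition forces LW to be normal to WH, with radius 6.7, so the center L sits 6.7 in from both sides at L = (-52.0, 22.5). Then |VL| = |L − V| = 56.7.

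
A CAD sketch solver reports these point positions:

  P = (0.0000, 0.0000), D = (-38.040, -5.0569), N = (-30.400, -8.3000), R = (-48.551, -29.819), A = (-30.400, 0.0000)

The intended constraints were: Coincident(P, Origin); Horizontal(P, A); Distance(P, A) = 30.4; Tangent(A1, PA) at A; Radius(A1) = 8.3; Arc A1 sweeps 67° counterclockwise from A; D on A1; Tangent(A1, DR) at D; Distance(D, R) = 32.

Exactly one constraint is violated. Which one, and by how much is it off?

Distance(D, R) = 32 — off by 5.10.

P = (0.00, 0.00) ✓; P.y = 0.00, A.y = 0.00 ✓; |PA| = 30.40 ✓; ∠(NA, AP) = 90.00° ✓; |NA| = 8.300 ✓; bearing(N→D) − bearing(N→A) = 67.00° ✓; |ND| = 8.300 ✓; ∠(ND, DR) = 90.00° ✓; |DR| = 26.90 ✗.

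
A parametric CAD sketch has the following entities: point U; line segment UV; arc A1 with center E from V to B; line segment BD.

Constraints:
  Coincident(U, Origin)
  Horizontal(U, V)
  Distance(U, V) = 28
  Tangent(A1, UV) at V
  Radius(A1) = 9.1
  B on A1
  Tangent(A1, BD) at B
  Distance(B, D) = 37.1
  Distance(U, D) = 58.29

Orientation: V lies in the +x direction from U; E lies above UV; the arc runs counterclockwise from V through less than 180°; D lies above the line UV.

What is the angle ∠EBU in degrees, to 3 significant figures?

11.2°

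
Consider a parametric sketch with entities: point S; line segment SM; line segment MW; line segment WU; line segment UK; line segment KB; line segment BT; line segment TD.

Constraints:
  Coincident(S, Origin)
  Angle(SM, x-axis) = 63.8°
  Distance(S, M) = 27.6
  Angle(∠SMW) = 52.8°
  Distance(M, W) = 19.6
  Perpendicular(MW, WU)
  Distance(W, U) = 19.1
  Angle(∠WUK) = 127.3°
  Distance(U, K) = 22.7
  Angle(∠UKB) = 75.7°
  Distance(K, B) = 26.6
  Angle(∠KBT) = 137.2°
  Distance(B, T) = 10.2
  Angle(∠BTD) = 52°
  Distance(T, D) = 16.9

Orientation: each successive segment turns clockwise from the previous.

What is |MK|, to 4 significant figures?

32.89

MW is perpendicular to WU, so WU runs at -153.4°; with |WU| = 19.1, U = (3.883, -1.313). ∠WUK = 127.3° gives UK at 153.9° from the x-axis; with |UK| = 22.7, K = (-16.50, 8.673). Then |MK| = |K − M| = 32.89.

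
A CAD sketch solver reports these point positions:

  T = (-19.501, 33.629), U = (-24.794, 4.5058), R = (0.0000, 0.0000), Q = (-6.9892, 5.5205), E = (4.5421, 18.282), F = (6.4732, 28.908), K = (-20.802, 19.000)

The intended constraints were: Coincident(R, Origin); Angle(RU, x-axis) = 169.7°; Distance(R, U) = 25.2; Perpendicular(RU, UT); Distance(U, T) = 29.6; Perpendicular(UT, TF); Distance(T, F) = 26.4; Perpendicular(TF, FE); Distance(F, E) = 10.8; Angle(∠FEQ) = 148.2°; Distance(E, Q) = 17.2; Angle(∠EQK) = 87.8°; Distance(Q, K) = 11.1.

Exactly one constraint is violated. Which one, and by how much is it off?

Distance(Q, K) = 11.1 — off by 8.20.

R = (0.00, 0.00) ✓; RU at 169.7° ✓; |RU| = 25.20 ✓; ∠(RU, UT) = 90.00° ✓; |UT| = 29.60 ✓; ∠(UT, TF) = 90.00° ✓; |TF| = 26.40 ✓; ∠(TF, FE) = 90.00° ✓; |FE| = 10.80 ✓; ∠FEQ = 148.2° ✓; |EQ| = 17.20 ✓; ∠EQK = 87.80° ✓; |QK| = 19.30 ✗.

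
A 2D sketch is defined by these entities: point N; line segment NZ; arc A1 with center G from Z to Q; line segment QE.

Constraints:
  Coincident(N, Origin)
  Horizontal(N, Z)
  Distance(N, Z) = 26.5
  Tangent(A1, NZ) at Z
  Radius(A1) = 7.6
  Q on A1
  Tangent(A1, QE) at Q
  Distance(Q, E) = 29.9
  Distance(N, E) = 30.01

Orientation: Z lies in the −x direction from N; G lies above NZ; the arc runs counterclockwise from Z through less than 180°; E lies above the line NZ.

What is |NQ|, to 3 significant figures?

20.3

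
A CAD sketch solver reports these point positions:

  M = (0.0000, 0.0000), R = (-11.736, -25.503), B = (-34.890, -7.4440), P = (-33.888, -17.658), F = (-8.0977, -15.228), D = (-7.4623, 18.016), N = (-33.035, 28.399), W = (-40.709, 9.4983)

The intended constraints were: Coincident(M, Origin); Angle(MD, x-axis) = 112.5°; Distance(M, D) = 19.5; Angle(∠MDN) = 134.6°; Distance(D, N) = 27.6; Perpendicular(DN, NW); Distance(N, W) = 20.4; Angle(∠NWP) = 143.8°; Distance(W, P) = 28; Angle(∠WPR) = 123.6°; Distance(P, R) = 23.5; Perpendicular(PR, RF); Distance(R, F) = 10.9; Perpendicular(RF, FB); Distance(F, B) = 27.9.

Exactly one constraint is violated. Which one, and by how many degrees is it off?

Perpendicular(RF, FB) — off by 3.30°.

M = (0.00, 0.00) ✓; MD at 112.5° ✓; |MD| = 19.50 ✓; ∠MDN = 134.6° ✓; |DN| = 27.60 ✓; ∠(DN, NW) = 90.00° ✓; |NW| = 20.40 ✓; ∠NWP = 143.8° ✓; |WP| = 28.00 ✓; ∠WPR = 123.6° ✓; |PR| = 23.50 ✓; ∠(PR, RF) = 90.00° ✓; |RF| = 10.90 ✓; ∠(RF, FB) = 93.30° ✗; |FB| = 27.90 ✓.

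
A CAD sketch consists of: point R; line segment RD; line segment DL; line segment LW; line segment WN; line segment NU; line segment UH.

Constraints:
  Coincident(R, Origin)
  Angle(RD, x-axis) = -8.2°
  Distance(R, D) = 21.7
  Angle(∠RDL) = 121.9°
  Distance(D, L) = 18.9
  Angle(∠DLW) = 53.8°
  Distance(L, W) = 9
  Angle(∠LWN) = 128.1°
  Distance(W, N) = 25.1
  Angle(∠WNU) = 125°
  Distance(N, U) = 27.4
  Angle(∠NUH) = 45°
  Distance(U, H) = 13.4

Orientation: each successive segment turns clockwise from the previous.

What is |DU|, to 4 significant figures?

31.18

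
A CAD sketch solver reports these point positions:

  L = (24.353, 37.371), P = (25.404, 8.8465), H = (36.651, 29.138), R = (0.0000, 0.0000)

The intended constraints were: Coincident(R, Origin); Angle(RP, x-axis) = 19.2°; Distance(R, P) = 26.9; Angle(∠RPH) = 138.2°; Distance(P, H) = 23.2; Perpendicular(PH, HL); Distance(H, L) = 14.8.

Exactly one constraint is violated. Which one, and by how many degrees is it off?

Perpendicular(PH, HL) — off by 4.80°.

R = (0.00, 0.00) ✓; RP at 19.20° ✓; |RP| = 26.90 ✓; ∠RPH = 138.2° ✓; |PH| = 23.20 ✓; ∠(PH, HL) = 85.20° ✗; |HL| = 14.80 ✓.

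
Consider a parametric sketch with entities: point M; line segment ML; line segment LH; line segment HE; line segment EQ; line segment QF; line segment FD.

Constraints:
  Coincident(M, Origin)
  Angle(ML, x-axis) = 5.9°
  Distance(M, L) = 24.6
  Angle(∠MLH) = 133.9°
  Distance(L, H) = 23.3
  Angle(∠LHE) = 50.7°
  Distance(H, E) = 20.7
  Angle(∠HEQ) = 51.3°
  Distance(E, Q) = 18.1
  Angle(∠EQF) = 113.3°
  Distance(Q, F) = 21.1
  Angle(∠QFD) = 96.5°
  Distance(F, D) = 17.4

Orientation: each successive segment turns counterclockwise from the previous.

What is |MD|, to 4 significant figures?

55.52

M is at the origin; ML runs at 5.9° with length 24.6, so L = (24.47, 2.529). ∠MLH = 133.9° gives LH at 52.00° from the x-axis; with |LH| = 23.3, H = (38.81, 20.89). ∠LHE = 50.7° gives HE at -178.7° from the x-axis; with |HE| = 20.7, E = (18.12, 20.42). ∠HEQ = 51.3° gives EQ at -50.00° from the x-axis; with |EQ| = 18.1, Q = (29.75, 6.554). ∠EQF = 113.3° gives QF at 16.70° from the x-axis; with |QF| = 21.1, F = (49.96, 12.62). ∠QFD = 96.5° gives FD at 100.2° from the x-axis; with |FD| = 17.4, D = (46.88, 29.74). Then |MD| = |D − M| = 55.52.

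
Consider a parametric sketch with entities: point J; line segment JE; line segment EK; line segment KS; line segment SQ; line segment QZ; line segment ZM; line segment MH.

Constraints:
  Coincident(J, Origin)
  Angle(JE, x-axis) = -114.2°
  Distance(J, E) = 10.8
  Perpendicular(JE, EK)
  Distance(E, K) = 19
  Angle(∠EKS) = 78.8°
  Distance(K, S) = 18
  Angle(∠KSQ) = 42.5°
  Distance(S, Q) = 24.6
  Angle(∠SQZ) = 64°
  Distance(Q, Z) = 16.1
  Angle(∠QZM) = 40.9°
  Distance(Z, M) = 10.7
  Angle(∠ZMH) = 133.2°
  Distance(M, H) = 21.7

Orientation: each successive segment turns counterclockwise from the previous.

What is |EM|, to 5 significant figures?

11.707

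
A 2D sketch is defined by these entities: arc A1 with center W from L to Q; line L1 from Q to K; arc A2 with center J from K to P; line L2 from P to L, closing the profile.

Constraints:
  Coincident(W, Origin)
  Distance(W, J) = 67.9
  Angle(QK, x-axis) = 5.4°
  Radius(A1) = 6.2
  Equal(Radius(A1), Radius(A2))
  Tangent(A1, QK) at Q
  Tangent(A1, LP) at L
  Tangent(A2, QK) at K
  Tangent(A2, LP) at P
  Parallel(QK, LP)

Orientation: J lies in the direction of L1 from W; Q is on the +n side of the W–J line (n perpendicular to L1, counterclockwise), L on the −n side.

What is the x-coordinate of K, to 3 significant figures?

67.0

The slot axis is L1's direction at 5.4°, so u = (cos 5.4°, sin 5.4°) = (0.996, 0.0941) and n = (−sin 5.4°, cos 5.4°) = (-0.0941, 0.996). W is at the origin and J lies 67.9 along u from W, so J = 67.9·u = (67.6, 6.39). Tangency of A1 to both parallel lines with radius 6.2 puts Q and L at W ± 6.2·n: Q = (-0.583, 6.17), L = (0.583, -6.17). Equal radii place K and P the same way about J: K = J + 6.2·n = (67.0, 12.6), P = J − 6.2·n = (68.2, 0.217). So K.x = 67.0.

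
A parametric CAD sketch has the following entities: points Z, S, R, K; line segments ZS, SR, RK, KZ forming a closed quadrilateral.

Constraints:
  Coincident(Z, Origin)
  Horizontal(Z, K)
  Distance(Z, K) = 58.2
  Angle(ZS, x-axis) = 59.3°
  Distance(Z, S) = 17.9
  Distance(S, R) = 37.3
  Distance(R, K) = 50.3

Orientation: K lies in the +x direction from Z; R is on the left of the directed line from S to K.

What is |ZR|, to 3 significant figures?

55.0

Checks: |SR| = 37.30 ✓; |RK| = 50.30 ✓.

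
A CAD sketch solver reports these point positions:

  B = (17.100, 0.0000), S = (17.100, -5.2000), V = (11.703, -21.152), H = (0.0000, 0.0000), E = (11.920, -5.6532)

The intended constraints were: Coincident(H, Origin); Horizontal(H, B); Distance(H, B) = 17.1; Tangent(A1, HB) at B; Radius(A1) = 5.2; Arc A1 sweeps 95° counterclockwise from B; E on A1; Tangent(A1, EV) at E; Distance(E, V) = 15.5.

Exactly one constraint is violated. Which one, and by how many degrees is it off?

Tangent(A1, EV) at E — off by 5.80°.

H = (0.00, 0.00) ✓; H.y = 0.00, B.y = 0.00 ✓; |HB| = 17.10 ✓; ∠(SB, BH) = 90.00° ✓; |SB| = 5.200 ✓; bearing(S→E) − bearing(S→B) = 95.00° ✓; |SE| = 5.200 ✓; ∠(SE, EV) = 95.80° ✗; |EV| = 15.50 ✓.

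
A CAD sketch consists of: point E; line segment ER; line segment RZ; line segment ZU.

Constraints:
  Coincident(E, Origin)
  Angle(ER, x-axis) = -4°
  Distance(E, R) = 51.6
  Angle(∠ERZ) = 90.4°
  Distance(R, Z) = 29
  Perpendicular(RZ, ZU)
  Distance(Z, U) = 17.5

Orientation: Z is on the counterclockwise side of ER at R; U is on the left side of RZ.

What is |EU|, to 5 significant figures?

44.997

E is at the origin; ER runs at -4.0° with length 51.6, so R = 51.6·(cos -4.0°, sin -4.0°) = (51.474, -3.5994). ∠ERZ = 90.4°, so RZ runs at -4.0° + (180° − 90.4°) = 85.600° from the x-axis; with |RZ| = 29.0, Z = R + 29.0·(cos 85.600°, sin 85.600°) = (53.699, 25.315). RZ ⟂ ZU; with |ZU| = 17.5 on the left of RZ, U = Z + 17.5·(-0.99705, 0.076719) = (36.251, 26.658). Then |EU| = |U − E| = 44.997.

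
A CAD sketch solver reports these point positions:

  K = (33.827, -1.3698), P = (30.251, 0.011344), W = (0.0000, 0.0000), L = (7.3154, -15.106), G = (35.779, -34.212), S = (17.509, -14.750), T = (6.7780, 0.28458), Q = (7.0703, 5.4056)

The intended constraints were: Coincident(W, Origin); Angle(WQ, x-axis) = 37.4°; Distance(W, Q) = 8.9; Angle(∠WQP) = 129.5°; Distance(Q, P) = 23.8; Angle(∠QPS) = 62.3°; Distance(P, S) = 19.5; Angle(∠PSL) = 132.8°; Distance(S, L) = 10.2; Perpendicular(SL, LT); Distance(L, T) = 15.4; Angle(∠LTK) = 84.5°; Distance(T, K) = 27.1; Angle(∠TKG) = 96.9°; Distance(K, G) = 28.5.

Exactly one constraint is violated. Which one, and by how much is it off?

Distance(K, G) = 28.5 — off by 4.40.

W = (0.00, 0.00) ✓; WQ at 37.40° ✓; |WQ| = 8.900 ✓; ∠WQP = 129.5° ✓; |QP| = 23.80 ✓; ∠QPS = 62.30° ✓; |PS| = 19.50 ✓; ∠PSL = 132.8° ✓; |SL| = 10.20 ✓; ∠(SL, LT) = 90.00° ✓; |LT| = 15.40 ✓; ∠LTK = 84.50° ✓; |TK| = 27.10 ✓; ∠TKG = 96.90° ✓; |KG| = 32.90 ✗.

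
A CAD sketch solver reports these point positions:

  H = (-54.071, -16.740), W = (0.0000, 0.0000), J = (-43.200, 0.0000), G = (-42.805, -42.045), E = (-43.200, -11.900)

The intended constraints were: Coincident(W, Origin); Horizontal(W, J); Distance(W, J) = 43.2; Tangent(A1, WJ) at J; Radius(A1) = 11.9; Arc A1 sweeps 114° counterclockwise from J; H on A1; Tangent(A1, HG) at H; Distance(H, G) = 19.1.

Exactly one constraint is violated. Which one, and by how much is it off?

Distance(H, G) = 19.1 — off by 8.60.

W = (0.00, 0.00) ✓; W.y = 0.00, J.y = 0.00 ✓; |WJ| = 43.20 ✓; ∠(EJ, JW) = 90.00° ✓; |EJ| = 11.90 ✓; bearing(E→H) − bearing(E→J) = 114.0° ✓; |EH| = 11.90 ✓; ∠(EH, HG) = 90.00° ✓; |HG| = 27.70 ✗.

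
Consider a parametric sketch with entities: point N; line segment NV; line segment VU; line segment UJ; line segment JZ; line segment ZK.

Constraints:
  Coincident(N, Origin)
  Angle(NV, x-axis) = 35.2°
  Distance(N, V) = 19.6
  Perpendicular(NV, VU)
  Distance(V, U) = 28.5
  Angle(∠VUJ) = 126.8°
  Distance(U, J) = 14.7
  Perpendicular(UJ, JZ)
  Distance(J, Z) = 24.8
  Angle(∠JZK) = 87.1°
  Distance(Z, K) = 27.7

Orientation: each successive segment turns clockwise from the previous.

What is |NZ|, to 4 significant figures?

18.81

N is at the origin; NV runs at 35.2° with length 19.6, so V = (16.02, 11.30). The perpendicularity gives VU at right angles to NV, so VU runs at -54.80°; with |VU| = 28.5, U = (32.44, -11.99). ∠VUJ = 126.8° gives UJ at -108.0° from the x-axis; with |UJ| = 14.7, J = (27.90, -25.97). UJ is perpendicular to JZ, so JZ runs at 162.0°; with |JZ| = 24.8, Z = (4.316, -18.31). Then |NZ| = |Z − N| = 18.81.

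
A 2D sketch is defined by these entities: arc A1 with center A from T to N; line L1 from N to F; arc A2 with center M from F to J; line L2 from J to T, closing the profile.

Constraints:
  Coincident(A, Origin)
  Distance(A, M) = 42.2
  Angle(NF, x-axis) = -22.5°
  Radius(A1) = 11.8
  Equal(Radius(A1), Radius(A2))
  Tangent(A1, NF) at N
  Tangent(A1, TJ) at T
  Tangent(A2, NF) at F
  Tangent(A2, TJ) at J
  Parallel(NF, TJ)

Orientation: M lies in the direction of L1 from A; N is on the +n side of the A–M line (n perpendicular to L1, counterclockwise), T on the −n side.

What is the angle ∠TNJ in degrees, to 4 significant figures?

60.78°

Tangency of A1 to both parallel lines with radius 11.8 puts N and T at A ± 11.8·n: N = (4.516, 10.90), T = (-4.516, -10.90). Equal radii place F and J the same way about M: F = M + 11.8·n = (43.50, -5.247), J = M − 11.8·n = (34.47, -27.05). Then cos ∠TNJ = NT·NJ / (|NT||NJ|), giving 60.78°.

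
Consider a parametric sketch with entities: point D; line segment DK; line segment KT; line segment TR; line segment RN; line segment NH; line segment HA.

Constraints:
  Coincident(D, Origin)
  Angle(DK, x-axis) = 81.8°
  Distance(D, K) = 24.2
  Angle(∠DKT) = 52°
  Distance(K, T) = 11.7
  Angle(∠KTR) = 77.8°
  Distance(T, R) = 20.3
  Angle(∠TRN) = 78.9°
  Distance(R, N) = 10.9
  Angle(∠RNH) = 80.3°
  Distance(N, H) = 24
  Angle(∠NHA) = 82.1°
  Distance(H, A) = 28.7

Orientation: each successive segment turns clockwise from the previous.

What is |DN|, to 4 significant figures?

17.85

D is at the origin; DK runs at 81.8° with length 24.2, so K = (3.452, 23.95). ∠DKT = 52.0° gives KT at -46.20° from the x-axis; with |KT| = 11.7, T = (11.55, 15.51). ∠KTR = 77.8° gives TR at -148.4° from the x-axis; with |TR| = 20.3, R = (-5.740, 4.871). ∠TRN = 78.9° gives RN at 110.5° from the x-axis; with |RN| = 10.9, N = (-9.558, 15.08). Then |DN| = |N − D| = 17.85.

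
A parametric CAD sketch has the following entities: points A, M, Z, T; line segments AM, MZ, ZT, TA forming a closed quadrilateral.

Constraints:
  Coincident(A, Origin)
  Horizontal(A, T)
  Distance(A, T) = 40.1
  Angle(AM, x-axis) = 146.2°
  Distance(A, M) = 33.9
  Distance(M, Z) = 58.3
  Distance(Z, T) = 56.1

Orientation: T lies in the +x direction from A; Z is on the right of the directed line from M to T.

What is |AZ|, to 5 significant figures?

34.586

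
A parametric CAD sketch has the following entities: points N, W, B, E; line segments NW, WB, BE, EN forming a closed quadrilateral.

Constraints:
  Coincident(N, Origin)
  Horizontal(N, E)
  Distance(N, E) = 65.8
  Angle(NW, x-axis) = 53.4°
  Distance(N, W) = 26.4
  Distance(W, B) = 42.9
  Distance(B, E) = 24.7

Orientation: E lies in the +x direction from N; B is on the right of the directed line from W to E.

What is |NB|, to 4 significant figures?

45.23

Checks: |WB| = 42.90 ✓; |BE| = 24.70 ✓.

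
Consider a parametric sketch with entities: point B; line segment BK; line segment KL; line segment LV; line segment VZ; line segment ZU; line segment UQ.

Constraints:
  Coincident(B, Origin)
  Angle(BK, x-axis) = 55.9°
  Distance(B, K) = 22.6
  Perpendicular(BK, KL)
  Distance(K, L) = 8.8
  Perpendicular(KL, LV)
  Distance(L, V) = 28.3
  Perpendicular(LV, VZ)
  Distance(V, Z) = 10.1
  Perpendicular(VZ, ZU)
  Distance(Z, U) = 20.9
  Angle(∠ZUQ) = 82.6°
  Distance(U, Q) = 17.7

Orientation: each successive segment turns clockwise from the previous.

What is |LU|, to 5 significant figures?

12.521

B is at the origin; BK runs at 55.9° with length 22.6, so K = (12.670, 18.714). BK is perpendicular to KL, so KL runs at -34.100°; with |KL| = 8.8, L = (19.957, 13.781). The perpendicularity gives LV at right angles to KL, so LV runs at -124.10°; with |LV| = 28.3, V = (4.0913, -9.6536). LV is perpendicular to VZ, so VZ runs at 145.90°; with |VZ| = 10.1, Z = (-4.2721, -3.9911). The perpendicularity gives ZU at right angles to VZ, so ZU runs at 55.900°; with |ZU| = 20.9, U = (7.4452, 13.315). Then |LU| = |U − L| = 12.521.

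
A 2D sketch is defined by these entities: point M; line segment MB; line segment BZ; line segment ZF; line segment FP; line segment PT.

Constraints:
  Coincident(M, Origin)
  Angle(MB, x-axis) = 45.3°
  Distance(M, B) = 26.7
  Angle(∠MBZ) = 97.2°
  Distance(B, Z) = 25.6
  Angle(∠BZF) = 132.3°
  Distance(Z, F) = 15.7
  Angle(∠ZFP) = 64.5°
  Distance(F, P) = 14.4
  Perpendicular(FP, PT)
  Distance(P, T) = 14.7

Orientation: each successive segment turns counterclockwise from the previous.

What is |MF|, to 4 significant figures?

42.22

∠MBZ = 97.2° gives BZ at 128.1° from the x-axis; with |BZ| = 25.6, Z = (2.985, 39.12). ∠BZF = 132.3° gives ZF at 175.8° from the x-axis; with |ZF| = 15.7, F = (-12.67, 40.27). Then |MF| = |F − M| = 42.22.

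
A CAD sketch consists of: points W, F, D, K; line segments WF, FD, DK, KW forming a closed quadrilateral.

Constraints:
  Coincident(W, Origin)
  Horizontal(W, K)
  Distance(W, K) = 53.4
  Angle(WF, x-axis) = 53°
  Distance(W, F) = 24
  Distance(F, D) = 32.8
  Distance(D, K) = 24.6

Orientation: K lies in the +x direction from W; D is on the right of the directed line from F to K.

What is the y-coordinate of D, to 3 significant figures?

-9.35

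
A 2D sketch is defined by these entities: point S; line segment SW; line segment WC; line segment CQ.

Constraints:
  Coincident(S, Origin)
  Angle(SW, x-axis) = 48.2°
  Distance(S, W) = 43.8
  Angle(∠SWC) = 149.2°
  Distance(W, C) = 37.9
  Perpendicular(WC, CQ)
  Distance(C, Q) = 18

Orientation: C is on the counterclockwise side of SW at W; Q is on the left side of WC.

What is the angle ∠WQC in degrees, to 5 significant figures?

64.595°

S is at the origin; SW runs at 48.2° with length 43.8, so W = 43.8·(cos 48.2°, sin 48.2°) = (29.194, 32.652). ∠SWC = 149.2°, so WC runs at 48.2° + (180° − 149.2°) = 79.000° from the x-axis; with |WC| = 37.9, C = W + 37.9·(cos 79.000°, sin 79.000°) = (36.426, 69.856). WC ⟂ CQ; with |CQ| = 18.0 on the left of WC, Q = C + 18.0·(-0.98163, 0.19081) = (18.756, 73.290). Then cos ∠WQC = QW·QC / (|QW||QC|), giving 64.595°.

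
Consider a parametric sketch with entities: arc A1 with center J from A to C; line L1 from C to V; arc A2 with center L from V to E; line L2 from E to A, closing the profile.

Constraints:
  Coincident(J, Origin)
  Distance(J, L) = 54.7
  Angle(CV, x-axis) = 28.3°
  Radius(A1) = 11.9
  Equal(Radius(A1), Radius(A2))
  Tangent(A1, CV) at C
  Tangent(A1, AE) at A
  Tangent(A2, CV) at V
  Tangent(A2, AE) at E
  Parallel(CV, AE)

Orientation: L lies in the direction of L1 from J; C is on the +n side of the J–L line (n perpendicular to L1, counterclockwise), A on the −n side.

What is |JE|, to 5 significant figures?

55.979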